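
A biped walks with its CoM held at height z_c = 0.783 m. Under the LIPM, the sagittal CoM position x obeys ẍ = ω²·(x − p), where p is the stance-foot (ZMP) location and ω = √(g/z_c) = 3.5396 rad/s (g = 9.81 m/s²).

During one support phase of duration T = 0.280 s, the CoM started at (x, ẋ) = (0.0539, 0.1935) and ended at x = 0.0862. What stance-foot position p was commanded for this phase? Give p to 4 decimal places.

p = 0.1125

ωT = 3.5396·0.280 = 0.991088; cosh(ωT) = 1.532668, sinh(ωT) = 1.161496
x(T) = p + (x₀−p)·cosh(ωT) + (ẋ₀/ω)·sinh(ωT) ⇒ p·(1 − cosh) = x(T) − x₀·cosh − (ẋ₀/ω)·sinh
numerator   = 0.0862 − (0.0539)·1.532668 − (0.1935/3.5396)·1.161496 = -0.059907
denominator = 1 − 1.532668 = -0.532668
p = -0.059907 / -0.532668 = 0.1125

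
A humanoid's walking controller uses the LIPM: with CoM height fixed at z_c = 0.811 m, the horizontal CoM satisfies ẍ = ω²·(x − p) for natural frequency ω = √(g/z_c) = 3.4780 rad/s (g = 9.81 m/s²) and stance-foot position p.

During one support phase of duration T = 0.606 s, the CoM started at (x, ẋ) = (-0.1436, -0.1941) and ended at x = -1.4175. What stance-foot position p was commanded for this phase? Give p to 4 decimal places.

ωT = 3.4780·0.606 = 2.107668; cosh(ωT) = 4.175275, sinh(ωT) = 4.053754
x(T) = p + (x₀−p)·cosh(ωT) + (ẋ₀/ω)·sinh(ωT) ⇒ p·(1 − cosh) = x(T) − x₀·cosh − (ẋ₀/ω)·sinh
numerator   = -1.4175 − (-0.1436)·4.175275 − (-0.1941/3.4780)·4.053754 = -0.591699
denominator = 1 − 4.175275 = -3.175275
p = -0.591699 / -3.175275 = 0.1863

p = 0.1863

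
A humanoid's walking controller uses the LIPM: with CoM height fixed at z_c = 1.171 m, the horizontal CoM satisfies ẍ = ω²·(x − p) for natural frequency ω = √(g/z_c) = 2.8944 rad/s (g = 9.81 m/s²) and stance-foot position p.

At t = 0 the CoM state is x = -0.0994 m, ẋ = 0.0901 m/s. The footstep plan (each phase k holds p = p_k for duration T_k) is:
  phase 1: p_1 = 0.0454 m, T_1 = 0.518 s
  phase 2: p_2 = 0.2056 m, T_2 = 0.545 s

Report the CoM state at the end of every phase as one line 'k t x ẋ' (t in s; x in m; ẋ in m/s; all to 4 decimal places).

1 0.5180 -0.2288 -0.6799
2 1.0630 -1.4355 -4.6308

phase 1: p=0.0454, T=0.518, ωT=1.499299, cosh=2.350918, sinh=2.127631; start (x,ẋ)=(-0.099400, 0.090100) → end (x,ẋ)=(-0.228782, -0.679892)
phase 2: p=0.2056, T=0.545, ωT=1.577448, cosh=2.524542, sinh=2.318040; start (x,ẋ)=(-0.228782, -0.679892) → end (x,ẋ)=(-1.435520, -4.630828)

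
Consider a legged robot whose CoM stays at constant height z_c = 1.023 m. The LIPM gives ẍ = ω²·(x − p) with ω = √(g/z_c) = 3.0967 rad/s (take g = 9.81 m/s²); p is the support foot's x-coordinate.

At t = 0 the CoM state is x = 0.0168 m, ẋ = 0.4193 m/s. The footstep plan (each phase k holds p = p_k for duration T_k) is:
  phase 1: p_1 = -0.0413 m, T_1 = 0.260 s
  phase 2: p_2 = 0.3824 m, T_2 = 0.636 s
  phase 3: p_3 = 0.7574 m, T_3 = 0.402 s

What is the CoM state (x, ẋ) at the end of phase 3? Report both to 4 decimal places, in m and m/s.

phase 1: p=-0.0413, T=0.260, ωT=0.805142, cosh=1.342019, sinh=0.894995; start (x,ẋ)=(0.016800, 0.419300) → end (x,ẋ)=(0.157856, 0.723735)
phase 2: p=0.3824, T=0.636, ωT=1.969501, cosh=3.653314, sinh=3.513787; start (x,ẋ)=(0.157856, 0.723735) → end (x,ẋ)=(0.383282, 0.200729)
phase 3: p=0.7574, T=0.402, ωT=1.244873, cosh=1.880236, sinh=1.592259; start (x,ẋ)=(0.383282, 0.200729) → end (x,ẋ)=(0.157180, -1.467265)

x = 0.1572, ẋ = -1.4673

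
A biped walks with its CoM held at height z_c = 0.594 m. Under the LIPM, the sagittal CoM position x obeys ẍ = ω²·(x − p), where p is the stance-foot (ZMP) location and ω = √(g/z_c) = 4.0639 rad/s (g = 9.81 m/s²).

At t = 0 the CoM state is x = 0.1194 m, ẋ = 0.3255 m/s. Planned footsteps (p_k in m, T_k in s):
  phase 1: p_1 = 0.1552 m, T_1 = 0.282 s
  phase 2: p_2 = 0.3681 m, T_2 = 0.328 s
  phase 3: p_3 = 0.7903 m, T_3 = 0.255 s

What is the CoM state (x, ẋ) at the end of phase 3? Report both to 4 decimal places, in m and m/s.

x = -0.2845, ẋ = -3.6641

phase 1: p=0.1552, T=0.282, ωT=1.146020, cosh=1.731774, sinh=1.413874; start (x,ẋ)=(0.119400, 0.325500) → end (x,ẋ)=(0.206447, 0.357991)
phase 2: p=0.3681, T=0.328, ωT=1.332959, cosh=2.027972, sinh=1.764277; start (x,ẋ)=(0.206447, 0.357991) → end (x,ẋ)=(0.195689, -0.433028)
phase 3: p=0.7903, T=0.255, ωT=1.036295, cosh=1.586760, sinh=1.231993; start (x,ẋ)=(0.195689, -0.433028) → end (x,ẋ)=(-0.284479, -3.664147)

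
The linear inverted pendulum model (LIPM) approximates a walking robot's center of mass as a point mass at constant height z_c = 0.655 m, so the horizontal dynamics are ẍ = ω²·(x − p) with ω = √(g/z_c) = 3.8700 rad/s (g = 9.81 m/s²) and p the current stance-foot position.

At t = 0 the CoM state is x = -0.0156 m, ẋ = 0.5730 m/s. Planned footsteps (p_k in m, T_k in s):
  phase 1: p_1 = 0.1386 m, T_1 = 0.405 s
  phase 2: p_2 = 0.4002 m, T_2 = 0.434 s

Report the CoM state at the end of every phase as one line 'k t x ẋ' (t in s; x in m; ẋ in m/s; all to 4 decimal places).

phase 1: p=0.1386, T=0.405, ωT=1.567350, cosh=2.501262, sinh=2.292665; start (x,ẋ)=(-0.015600, 0.573000) → end (x,ẋ)=(0.092362, 0.065066)
phase 2: p=0.4002, T=0.434, ωT=1.679580, cosh=2.774878, sinh=2.588425; start (x,ẋ)=(0.092362, 0.065066) → end (x,ẋ)=(-0.410494, -2.903126)

1 0.4050 0.0924 0.0651
2 0.8390 -0.4105 -2.9031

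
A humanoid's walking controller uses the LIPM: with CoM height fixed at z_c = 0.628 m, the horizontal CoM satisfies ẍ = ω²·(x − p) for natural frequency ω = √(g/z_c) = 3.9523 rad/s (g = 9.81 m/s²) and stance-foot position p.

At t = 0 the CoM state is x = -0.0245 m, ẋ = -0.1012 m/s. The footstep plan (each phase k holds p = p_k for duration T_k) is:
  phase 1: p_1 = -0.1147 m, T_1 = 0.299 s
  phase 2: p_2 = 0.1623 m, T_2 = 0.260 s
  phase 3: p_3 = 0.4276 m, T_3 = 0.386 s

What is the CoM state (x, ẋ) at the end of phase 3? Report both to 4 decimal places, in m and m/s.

x = -0.6472, ẋ = -3.9457

phase 1: p=-0.1147, T=0.299, ωT=1.181738, cosh=1.783390, sinh=1.476645; start (x,ẋ)=(-0.024500, -0.101200) → end (x,ẋ)=(0.008352, 0.345941)
phase 2: p=0.1623, T=0.260, ωT=1.027598, cosh=1.576106, sinh=1.218240; start (x,ẋ)=(0.008352, 0.345941) → end (x,ẋ)=(0.026293, -0.195998)
phase 3: p=0.4276, T=0.386, ωT=1.525588, cosh=2.407669, sinh=2.190176; start (x,ẋ)=(0.026293, -0.195998) → end (x,ẋ)=(-0.647228, -3.945708)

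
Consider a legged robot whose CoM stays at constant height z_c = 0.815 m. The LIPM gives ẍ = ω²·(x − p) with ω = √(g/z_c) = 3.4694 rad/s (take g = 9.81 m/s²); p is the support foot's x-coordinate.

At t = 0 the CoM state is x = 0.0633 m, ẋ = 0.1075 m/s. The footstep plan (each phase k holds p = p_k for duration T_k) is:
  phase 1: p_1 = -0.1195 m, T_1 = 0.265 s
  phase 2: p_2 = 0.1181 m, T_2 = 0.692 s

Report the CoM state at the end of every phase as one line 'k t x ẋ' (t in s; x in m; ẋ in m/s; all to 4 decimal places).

1 0.2650 0.1788 0.8250
2 0.9570 1.7568 5.7409

phase 1: p=-0.1195, T=0.265, ωT=0.919391, cosh=1.453262, sinh=1.054500; start (x,ẋ)=(0.063300, 0.107500) → end (x,ẋ)=(0.178830, 0.824997)
phase 2: p=0.1181, T=0.692, ωT=2.400825, cosh=5.561458, sinh=5.470814; start (x,ẋ)=(0.178830, 0.824997) → end (x,ẋ)=(1.756766, 5.740870)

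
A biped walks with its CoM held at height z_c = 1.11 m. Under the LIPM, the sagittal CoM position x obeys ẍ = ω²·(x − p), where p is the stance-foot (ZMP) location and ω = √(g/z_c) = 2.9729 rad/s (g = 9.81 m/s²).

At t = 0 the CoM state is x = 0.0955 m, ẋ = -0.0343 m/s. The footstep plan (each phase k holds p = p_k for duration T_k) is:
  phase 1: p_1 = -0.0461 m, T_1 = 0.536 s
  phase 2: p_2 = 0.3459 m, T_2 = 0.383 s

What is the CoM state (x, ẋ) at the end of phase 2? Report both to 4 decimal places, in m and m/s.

phase 1: p=-0.0461, T=0.536, ωT=1.593474, cosh=2.562017, sinh=2.358799; start (x,ẋ)=(0.095500, -0.034300) → end (x,ẋ)=(0.289467, 0.905089)
phase 2: p=0.3459, T=0.383, ωT=1.138621, cosh=1.721360, sinh=1.401099; start (x,ẋ)=(0.289467, 0.905089) → end (x,ẋ)=(0.675318, 1.322921)

x = 0.6753, ẋ = 1.3229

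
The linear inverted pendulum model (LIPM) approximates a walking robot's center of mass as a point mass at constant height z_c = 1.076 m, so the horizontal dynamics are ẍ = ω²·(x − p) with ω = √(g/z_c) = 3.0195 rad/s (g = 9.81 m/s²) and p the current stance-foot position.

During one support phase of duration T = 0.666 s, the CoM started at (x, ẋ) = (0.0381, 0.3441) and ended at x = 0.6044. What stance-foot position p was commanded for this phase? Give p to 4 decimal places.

ωT = 3.0195·0.666 = 2.010987; cosh(ωT) = 3.802272, sinh(ωT) = 3.668415
x(T) = p + (x₀−p)·cosh(ωT) + (ẋ₀/ω)·sinh(ωT) ⇒ p·(1 − cosh) = x(T) − x₀·cosh − (ẋ₀/ω)·sinh
numerator   = 0.6044 − (0.0381)·3.802272 − (0.3441/3.0195)·3.668415 = 0.041484
denominator = 1 − 3.802272 = -2.802272
p = 0.041484 / -2.802272 = -0.0148

p = -0.0148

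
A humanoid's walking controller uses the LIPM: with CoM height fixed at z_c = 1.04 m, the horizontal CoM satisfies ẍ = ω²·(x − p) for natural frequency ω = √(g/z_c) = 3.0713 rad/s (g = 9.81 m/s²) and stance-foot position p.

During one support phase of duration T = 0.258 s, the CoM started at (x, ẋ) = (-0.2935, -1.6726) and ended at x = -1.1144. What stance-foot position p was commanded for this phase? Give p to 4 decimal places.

p = 0.7429

ωT = 3.0713·0.258 = 0.792395; cosh(ωT) = 1.330720, sinh(ωT) = 0.877961
x(T) = p + (x₀−p)·cosh(ωT) + (ẋ₀/ω)·sinh(ωT) ⇒ p·(1 − cosh) = x(T) − x₀·cosh − (ẋ₀/ω)·sinh
numerator   = -1.1144 − (-0.2935)·1.330720 − (-1.6726/3.0713)·0.877961 = -0.245705
denominator = 1 − 1.330720 = -0.330720
p = -0.245705 / -0.330720 = 0.7429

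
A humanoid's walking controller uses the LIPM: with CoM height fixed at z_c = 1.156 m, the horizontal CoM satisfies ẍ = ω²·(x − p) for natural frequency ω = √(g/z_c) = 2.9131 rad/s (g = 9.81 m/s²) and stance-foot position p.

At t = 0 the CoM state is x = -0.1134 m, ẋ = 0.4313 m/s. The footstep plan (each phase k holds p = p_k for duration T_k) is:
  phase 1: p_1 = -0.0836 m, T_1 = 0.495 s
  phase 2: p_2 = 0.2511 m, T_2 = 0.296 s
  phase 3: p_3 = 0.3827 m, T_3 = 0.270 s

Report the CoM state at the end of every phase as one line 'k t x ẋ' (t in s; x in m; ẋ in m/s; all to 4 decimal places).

phase 1: p=-0.0836, T=0.495, ωT=1.441985, cosh=2.232769, sinh=1.996311; start (x,ẋ)=(-0.113400, 0.431300) → end (x,ẋ)=(0.145428, 0.789693)
phase 2: p=0.2511, T=0.296, ωT=0.862278, cosh=1.395374, sinh=0.973175; start (x,ẋ)=(0.145428, 0.789693) → end (x,ẋ)=(0.367459, 0.802341)
phase 3: p=0.3827, T=0.270, ωT=0.786537, cosh=1.325599, sinh=0.870180; start (x,ẋ)=(0.367459, 0.802341) → end (x,ẋ)=(0.602167, 1.024950)

1 0.4950 0.1454 0.7897
2 0.7910 0.3675 0.8023
3 1.0610 0.6022 1.0249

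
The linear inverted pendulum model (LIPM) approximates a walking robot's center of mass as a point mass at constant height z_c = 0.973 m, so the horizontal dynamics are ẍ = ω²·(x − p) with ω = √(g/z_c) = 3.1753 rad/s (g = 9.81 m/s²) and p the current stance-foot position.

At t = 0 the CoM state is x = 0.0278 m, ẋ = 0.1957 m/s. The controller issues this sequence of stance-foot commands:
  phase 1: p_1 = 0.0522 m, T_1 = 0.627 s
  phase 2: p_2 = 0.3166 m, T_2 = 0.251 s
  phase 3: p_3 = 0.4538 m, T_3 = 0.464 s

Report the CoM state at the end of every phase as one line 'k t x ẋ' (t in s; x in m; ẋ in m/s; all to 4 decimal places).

1 0.6270 0.1826 0.4515
2 0.8780 0.2635 0.2265
3 1.3420 0.1643 -0.7290

phase 1: p=0.0522, T=0.627, ωT=1.990913, cosh=3.729394, sinh=3.592823; start (x,ẋ)=(0.027800, 0.195700) → end (x,ẋ)=(0.182636, 0.451480)
phase 2: p=0.3166, T=0.251, ωT=0.797000, cosh=1.334777, sinh=0.884098; start (x,ẋ)=(0.182636, 0.451480) → end (x,ẋ)=(0.263493, 0.226550)
phase 3: p=0.4538, T=0.464, ωT=1.473339, cosh=2.296471, sinh=2.067312; start (x,ẋ)=(0.263493, 0.226550) → end (x,ẋ)=(0.164263, -0.728975)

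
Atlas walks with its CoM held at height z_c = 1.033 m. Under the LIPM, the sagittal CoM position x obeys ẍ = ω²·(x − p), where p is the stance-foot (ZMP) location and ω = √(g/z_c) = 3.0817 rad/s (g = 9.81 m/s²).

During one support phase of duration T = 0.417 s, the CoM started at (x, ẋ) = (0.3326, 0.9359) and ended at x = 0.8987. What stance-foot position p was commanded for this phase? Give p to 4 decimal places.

ωT = 3.0817·0.417 = 1.285069; cosh(ωT) = 1.945774, sinh(ωT) = 1.669143
x(T) = p + (x₀−p)·cosh(ωT) + (ẋ₀/ω)·sinh(ωT) ⇒ p·(1 − cosh) = x(T) − x₀·cosh − (ẋ₀/ω)·sinh
numerator   = 0.8987 − (0.3326)·1.945774 − (0.9359/3.0817)·1.669143 = -0.255377
denominator = 1 − 1.945774 = -0.945774
p = -0.255377 / -0.945774 = 0.2700

p = 0.2700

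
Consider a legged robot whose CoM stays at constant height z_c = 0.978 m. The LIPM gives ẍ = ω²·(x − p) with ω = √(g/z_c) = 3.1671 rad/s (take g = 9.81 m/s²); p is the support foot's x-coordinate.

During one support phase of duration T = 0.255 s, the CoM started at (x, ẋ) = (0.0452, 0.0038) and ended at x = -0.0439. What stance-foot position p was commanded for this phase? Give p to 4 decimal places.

ωT = 3.1671·0.255 = 0.807611; cosh(ωT) = 1.344233, sinh(ωT) = 0.898310
x(T) = p + (x₀−p)·cosh(ωT) + (ẋ₀/ω)·sinh(ωT) ⇒ p·(1 − cosh) = x(T) − x₀·cosh − (ẋ₀/ω)·sinh
numerator   = -0.0439 − (0.0452)·1.344233 − (0.0038/3.1671)·0.898310 = -0.105737
denominator = 1 − 1.344233 = -0.344233
p = -0.105737 / -0.344233 = 0.3072

p = 0.3072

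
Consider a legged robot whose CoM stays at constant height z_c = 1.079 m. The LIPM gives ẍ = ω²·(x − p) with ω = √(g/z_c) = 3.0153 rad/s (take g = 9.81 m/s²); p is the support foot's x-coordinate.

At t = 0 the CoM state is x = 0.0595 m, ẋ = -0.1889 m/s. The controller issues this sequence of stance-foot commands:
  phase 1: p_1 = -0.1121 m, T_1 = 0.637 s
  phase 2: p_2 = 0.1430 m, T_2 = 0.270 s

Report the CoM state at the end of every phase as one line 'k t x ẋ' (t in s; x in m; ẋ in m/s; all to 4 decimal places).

1 0.6370 0.2769 1.0695
2 0.9070 0.6456 1.8103

phase 1: p=-0.1121, T=0.637, ωT=1.920746, cosh=3.486274, sinh=3.339776; start (x,ẋ)=(0.059500, -0.188900) → end (x,ẋ)=(0.276917, 1.069528)
phase 2: p=0.1430, T=0.270, ωT=0.814131, cosh=1.350119, sinh=0.907095; start (x,ẋ)=(0.276917, 1.069528) → end (x,ẋ)=(0.645551, 1.810275)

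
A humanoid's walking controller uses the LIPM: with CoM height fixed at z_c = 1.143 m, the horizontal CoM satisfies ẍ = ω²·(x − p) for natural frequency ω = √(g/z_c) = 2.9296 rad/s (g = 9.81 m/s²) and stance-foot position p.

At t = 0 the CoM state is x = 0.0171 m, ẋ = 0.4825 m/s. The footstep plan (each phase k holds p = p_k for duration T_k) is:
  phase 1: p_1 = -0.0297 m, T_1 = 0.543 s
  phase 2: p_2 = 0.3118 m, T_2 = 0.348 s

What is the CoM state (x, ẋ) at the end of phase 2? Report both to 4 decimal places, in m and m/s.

x = 1.2111, ẋ = 3.0208

phase 1: p=-0.0297, T=0.543, ωT=1.590773, cosh=2.555654, sinh=2.351886; start (x,ẋ)=(0.017100, 0.482500) → end (x,ẋ)=(0.477256, 1.555559)
phase 2: p=0.3118, T=0.348, ωT=1.019501, cosh=1.566293, sinh=1.205518; start (x,ẋ)=(0.477256, 1.555559) → end (x,ẋ)=(1.211059, 3.020800)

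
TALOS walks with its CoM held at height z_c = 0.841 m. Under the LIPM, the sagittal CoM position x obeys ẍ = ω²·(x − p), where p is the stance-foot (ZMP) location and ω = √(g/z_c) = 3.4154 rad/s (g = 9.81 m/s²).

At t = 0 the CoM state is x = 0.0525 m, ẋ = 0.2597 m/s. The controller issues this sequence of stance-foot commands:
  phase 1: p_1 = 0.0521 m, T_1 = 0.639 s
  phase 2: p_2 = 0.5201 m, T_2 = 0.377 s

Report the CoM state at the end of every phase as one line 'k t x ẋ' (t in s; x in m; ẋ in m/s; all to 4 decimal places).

phase 1: p=0.0521, T=0.639, ωT=2.182441, cosh=4.490344, sinh=4.377578; start (x,ẋ)=(0.052500, 0.259700) → end (x,ẋ)=(0.386758, 1.172123)
phase 2: p=0.5201, T=0.377, ωT=1.287606, cosh=1.950015, sinh=1.674084; start (x,ẋ)=(0.386758, 1.172123) → end (x,ẋ)=(0.834607, 1.523253)

1 0.6390 0.3868 1.1721
2 1.0160 0.8346 1.5233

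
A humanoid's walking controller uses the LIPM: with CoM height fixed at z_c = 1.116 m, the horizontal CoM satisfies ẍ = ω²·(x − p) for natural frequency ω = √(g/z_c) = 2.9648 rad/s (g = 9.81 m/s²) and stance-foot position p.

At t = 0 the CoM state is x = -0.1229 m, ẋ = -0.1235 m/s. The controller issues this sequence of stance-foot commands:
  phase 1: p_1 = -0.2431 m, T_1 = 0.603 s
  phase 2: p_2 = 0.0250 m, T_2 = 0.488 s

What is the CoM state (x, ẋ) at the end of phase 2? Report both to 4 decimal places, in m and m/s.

phase 1: p=-0.2431, T=0.603, ωT=1.787774, cosh=3.071735, sinh=2.904402; start (x,ẋ)=(-0.122900, -0.123500) → end (x,ẋ)=(0.005138, 0.655680)
phase 2: p=0.0250, T=0.488, ωT=1.446822, cosh=2.242453, sinh=2.007136; start (x,ẋ)=(0.005138, 0.655680) → end (x,ẋ)=(0.424349, 1.352139)

x = 0.4243, ẋ = 1.3521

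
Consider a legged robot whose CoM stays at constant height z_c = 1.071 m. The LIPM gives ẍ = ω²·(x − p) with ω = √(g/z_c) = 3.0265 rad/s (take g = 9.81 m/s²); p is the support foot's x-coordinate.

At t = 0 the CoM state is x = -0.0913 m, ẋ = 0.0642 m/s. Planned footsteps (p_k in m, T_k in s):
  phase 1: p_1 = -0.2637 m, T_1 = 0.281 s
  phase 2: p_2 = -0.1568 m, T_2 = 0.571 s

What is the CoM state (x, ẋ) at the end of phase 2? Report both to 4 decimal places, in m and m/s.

x = 0.8143, ẋ = 2.9617

phase 1: p=-0.2637, T=0.281, ωT=0.850447, cosh=1.383958, sinh=0.956734; start (x,ẋ)=(-0.091300, 0.064200) → end (x,ẋ)=(-0.004811, 0.588044)
phase 2: p=-0.1568, T=0.571, ωT=1.728131, cosh=2.903870, sinh=2.726254; start (x,ẋ)=(-0.004811, 0.588044) → end (x,ẋ)=(0.814263, 2.961667)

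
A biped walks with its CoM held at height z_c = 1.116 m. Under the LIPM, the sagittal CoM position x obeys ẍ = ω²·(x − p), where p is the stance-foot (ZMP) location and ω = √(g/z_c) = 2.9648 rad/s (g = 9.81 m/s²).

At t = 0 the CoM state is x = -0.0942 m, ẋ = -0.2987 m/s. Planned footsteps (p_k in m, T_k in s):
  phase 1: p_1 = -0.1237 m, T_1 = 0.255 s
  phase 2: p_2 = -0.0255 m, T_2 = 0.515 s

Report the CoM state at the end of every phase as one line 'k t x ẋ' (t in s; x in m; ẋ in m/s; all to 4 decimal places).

phase 1: p=-0.1237, T=0.255, ωT=0.756024, cosh=1.299660, sinh=0.830131; start (x,ẋ)=(-0.094200, -0.298700) → end (x,ẋ)=(-0.168995, -0.315604)
phase 2: p=-0.0255, T=0.515, ωT=1.526872, cosh=2.410484, sinh=2.193270; start (x,ẋ)=(-0.168995, -0.315604) → end (x,ẋ)=(-0.604866, -1.693848)

1 0.2550 -0.1690 -0.3156
2 0.7700 -0.6049 -1.6938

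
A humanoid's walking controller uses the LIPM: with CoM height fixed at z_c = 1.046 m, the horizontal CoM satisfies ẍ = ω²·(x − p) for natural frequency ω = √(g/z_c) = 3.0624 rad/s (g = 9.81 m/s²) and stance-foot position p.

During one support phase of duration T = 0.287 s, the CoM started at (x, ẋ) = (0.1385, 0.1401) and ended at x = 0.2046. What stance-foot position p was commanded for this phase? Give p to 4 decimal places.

ωT = 3.0624·0.287 = 0.878909; cosh(ωT) = 1.411753, sinh(ωT) = 0.996517
x(T) = p + (x₀−p)·cosh(ωT) + (ẋ₀/ω)·sinh(ωT) ⇒ p·(1 − cosh) = x(T) − x₀·cosh − (ẋ₀/ω)·sinh
numerator   = 0.2046 − (0.1385)·1.411753 − (0.1401/3.0624)·0.996517 = -0.036517
denominator = 1 − 1.411753 = -0.411753
p = -0.036517 / -0.411753 = 0.0887

p = 0.0887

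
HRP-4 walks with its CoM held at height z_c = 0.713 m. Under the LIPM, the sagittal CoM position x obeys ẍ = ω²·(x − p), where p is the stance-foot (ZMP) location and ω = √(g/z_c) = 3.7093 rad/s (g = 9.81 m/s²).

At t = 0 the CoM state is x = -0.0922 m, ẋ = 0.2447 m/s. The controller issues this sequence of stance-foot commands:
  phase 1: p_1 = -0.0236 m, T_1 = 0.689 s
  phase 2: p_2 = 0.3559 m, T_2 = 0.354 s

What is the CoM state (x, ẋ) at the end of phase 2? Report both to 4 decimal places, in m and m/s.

phase 1: p=-0.0236, T=0.689, ωT=2.555708, cosh=6.479025, sinh=6.401387; start (x,ẋ)=(-0.092200, 0.244700) → end (x,ẋ)=(-0.045766, -0.043467)
phase 2: p=0.3559, T=0.354, ωT=1.313092, cosh=1.993319, sinh=1.724332; start (x,ẋ)=(-0.045766, -0.043467) → end (x,ẋ)=(-0.464955, -2.655725)

x = -0.4650, ẋ = -2.6557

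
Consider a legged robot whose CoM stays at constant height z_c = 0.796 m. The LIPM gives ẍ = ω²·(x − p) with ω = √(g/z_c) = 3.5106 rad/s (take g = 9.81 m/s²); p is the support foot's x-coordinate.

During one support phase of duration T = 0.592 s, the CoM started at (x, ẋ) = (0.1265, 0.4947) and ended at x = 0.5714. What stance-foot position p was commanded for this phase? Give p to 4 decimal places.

ωT = 3.5106·0.592 = 2.078275; cosh(ωT) = 4.057910, sinh(ωT) = 3.932764
x(T) = p + (x₀−p)·cosh(ωT) + (ẋ₀/ω)·sinh(ωT) ⇒ p·(1 − cosh) = x(T) − x₀·cosh − (ẋ₀/ω)·sinh
numerator   = 0.5714 − (0.1265)·4.057910 − (0.4947/3.5106)·3.932764 = -0.496115
denominator = 1 − 4.057910 = -3.057910
p = -0.496115 / -3.057910 = 0.1622

p = 0.1622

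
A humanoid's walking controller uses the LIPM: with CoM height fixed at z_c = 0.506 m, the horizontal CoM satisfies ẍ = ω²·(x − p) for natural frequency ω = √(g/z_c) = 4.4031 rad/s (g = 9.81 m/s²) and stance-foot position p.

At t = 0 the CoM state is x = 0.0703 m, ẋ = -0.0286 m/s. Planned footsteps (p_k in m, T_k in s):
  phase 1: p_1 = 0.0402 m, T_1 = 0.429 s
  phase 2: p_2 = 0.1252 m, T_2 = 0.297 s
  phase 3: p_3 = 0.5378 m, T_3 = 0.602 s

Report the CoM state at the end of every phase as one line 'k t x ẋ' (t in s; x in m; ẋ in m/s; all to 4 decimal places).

phase 1: p=0.0402, T=0.429, ωT=1.888930, cosh=3.381761, sinh=3.230528; start (x,ẋ)=(0.070300, -0.028600) → end (x,ẋ)=(0.121007, 0.331434)
phase 2: p=0.1252, T=0.297, ωT=1.307721, cosh=1.984086, sinh=1.713650; start (x,ẋ)=(0.121007, 0.331434) → end (x,ẋ)=(0.245873, 0.625959)
phase 3: p=0.5378, T=0.602, ωT=2.650666, cosh=7.117038, sinh=7.046434; start (x,ẋ)=(0.245873, 0.625959) → end (x,ẋ)=(-0.538113, -4.602402)

1 0.4290 0.1210 0.3314
2 0.7260 0.2459 0.6260
3 1.3280 -0.5381 -4.6024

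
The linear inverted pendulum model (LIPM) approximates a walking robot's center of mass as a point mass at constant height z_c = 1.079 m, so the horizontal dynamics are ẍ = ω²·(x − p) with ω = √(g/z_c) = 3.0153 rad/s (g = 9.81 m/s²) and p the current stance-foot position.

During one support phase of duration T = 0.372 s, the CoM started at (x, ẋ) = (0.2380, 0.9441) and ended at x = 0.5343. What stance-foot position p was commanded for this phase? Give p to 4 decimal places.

p = 0.4290

ωT = 3.0153·0.372 = 1.121692; cosh(ωT) = 1.697886, sinh(ωT) = 1.372157
x(T) = p + (x₀−p)·cosh(ωT) + (ẋ₀/ω)·sinh(ωT) ⇒ p·(1 − cosh) = x(T) − x₀·cosh − (ẋ₀/ω)·sinh
numerator   = 0.5343 − (0.2380)·1.697886 − (0.9441/3.0153)·1.372157 = -0.299424
denominator = 1 − 1.697886 = -0.697886
p = -0.299424 / -0.697886 = 0.4290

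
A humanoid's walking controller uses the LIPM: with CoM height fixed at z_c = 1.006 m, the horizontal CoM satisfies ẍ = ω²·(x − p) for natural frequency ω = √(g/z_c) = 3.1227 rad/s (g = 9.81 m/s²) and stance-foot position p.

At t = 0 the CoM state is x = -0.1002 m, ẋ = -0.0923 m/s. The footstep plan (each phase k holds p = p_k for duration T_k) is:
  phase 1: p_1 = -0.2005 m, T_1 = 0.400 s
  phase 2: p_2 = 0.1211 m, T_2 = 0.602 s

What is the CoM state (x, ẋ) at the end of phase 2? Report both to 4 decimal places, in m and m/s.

x = -0.1460, ẋ = -0.6987

phase 1: p=-0.2005, T=0.400, ωT=1.249080, cosh=1.886951, sinh=1.600182; start (x,ẋ)=(-0.100200, -0.092300) → end (x,ẋ)=(-0.058537, 0.327022)
phase 2: p=0.1211, T=0.602, ωT=1.879865, cosh=3.352617, sinh=3.200006; start (x,ẋ)=(-0.058537, 0.327022) → end (x,ẋ)=(-0.146034, -0.698667)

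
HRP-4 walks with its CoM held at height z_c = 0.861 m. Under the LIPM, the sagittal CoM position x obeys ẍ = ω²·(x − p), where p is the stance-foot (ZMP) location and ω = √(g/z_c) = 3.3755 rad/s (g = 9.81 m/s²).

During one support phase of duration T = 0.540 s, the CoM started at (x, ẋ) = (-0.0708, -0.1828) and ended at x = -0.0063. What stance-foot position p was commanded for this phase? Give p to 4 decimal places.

p = -0.1755

ωT = 3.3755·0.540 = 1.822770; cosh(ωT) = 3.175278, sinh(ωT) = 3.013700
x(T) = p + (x₀−p)·cosh(ωT) + (ẋ₀/ω)·sinh(ωT) ⇒ p·(1 − cosh) = x(T) − x₀·cosh − (ẋ₀/ω)·sinh
numerator   = -0.0063 − (-0.0708)·3.175278 − (-0.1828/3.3755)·3.013700 = 0.381716
denominator = 1 − 3.175278 = -2.175278
p = 0.381716 / -2.175278 = -0.1755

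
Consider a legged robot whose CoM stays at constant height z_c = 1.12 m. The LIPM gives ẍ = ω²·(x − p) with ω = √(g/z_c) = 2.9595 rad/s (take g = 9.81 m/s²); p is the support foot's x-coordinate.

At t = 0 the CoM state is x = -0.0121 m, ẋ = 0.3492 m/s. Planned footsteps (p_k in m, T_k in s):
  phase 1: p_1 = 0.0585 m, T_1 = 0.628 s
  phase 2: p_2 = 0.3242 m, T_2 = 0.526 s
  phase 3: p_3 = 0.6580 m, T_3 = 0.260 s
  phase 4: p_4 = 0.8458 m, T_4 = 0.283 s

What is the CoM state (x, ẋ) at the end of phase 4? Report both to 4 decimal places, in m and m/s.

phase 1: p=0.0585, T=0.628, ωT=1.858566, cosh=3.285214, sinh=3.129318; start (x,ẋ)=(-0.012100, 0.349200) → end (x,ẋ)=(0.195801, 0.493355)
phase 2: p=0.3242, T=0.526, ωT=1.556697, cosh=2.476980, sinh=2.266149; start (x,ẋ)=(0.195801, 0.493355) → end (x,ẋ)=(0.383930, 0.360902)
phase 3: p=0.6580, T=0.260, ωT=0.769470, cosh=1.310940, sinh=0.847682; start (x,ẋ)=(0.383930, 0.360902) → end (x,ẋ)=(0.402083, -0.214441)
phase 4: p=0.8458, T=0.283, ωT=0.837538, cosh=1.371723, sinh=0.938949; start (x,ẋ)=(0.402083, -0.214441) → end (x,ẋ)=(0.169109, -1.527162)

x = 0.1691, ẋ = -1.5272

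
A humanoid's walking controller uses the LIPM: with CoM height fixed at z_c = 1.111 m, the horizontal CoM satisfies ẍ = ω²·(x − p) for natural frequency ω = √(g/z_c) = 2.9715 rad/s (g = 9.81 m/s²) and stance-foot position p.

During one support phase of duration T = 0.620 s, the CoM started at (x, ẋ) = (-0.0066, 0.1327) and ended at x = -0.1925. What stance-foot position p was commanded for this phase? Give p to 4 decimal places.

p = 0.1381

ωT = 2.9715·0.620 = 1.842330; cosh(ωT) = 3.234837, sinh(ωT) = 3.076389
x(T) = p + (x₀−p)·cosh(ωT) + (ẋ₀/ω)·sinh(ωT) ⇒ p·(1 − cosh) = x(T) − x₀·cosh − (ẋ₀/ω)·sinh
numerator   = -0.1925 − (-0.0066)·3.234837 − (0.1327/2.9715)·3.076389 = -0.308534
denominator = 1 − 3.234837 = -2.234837
p = -0.308534 / -2.234837 = 0.1381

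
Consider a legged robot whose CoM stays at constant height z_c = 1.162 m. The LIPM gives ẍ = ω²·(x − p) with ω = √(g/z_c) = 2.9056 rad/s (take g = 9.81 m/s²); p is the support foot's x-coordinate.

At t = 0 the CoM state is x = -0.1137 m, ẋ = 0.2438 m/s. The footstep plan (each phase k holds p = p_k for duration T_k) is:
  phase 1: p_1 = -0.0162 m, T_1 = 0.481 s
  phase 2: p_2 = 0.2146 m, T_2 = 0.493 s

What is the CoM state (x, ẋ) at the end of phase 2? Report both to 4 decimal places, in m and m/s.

x = -0.4169, ẋ = -1.6437

phase 1: p=-0.0162, T=0.481, ωT=1.397594, cosh=2.146322, sinh=1.899131; start (x,ẋ)=(-0.113700, 0.243800) → end (x,ẋ)=(-0.066116, -0.014743)
phase 2: p=0.2146, T=0.493, ωT=1.432461, cosh=2.213858, sinh=1.975137; start (x,ẋ)=(-0.066116, -0.014743) → end (x,ẋ)=(-0.416887, -1.643657)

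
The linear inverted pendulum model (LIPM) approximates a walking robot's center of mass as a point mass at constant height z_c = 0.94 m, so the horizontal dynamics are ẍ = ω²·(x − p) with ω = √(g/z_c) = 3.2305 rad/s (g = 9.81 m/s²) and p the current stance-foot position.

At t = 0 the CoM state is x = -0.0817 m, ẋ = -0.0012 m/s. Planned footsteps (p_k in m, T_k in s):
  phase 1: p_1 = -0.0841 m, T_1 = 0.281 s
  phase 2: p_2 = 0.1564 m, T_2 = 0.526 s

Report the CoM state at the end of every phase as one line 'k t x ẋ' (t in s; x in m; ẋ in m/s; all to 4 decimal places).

1 0.2810 -0.0810 0.0063
2 0.8070 -0.5095 -2.0097

phase 1: p=-0.0841, T=0.281, ωT=0.907771, cosh=1.441106, sinh=1.037684; start (x,ẋ)=(-0.081700, -0.001200) → end (x,ẋ)=(-0.081027, 0.006316)
phase 2: p=0.1564, T=0.526, ωT=1.699243, cosh=2.826314, sinh=2.643492; start (x,ẋ)=(-0.081027, 0.006316) → end (x,ẋ)=(-0.509474, -2.009726)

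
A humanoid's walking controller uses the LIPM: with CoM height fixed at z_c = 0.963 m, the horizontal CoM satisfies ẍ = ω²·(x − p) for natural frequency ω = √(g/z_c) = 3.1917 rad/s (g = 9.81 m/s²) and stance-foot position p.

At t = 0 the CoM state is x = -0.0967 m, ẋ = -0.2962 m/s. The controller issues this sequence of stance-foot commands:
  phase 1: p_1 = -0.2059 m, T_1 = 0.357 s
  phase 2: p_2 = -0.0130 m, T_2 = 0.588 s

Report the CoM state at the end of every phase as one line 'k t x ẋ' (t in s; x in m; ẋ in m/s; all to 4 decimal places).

phase 1: p=-0.2059, T=0.357, ωT=1.139437, cosh=1.722504, sinh=1.402505; start (x,ẋ)=(-0.096700, -0.296200) → end (x,ẋ)=(-0.147960, -0.021386)
phase 2: p=-0.0130, T=0.588, ωT=1.876720, cosh=3.342567, sinh=3.189475; start (x,ẋ)=(-0.147960, -0.021386) → end (x,ẋ)=(-0.485482, -1.445350)

1 0.3570 -0.1480 -0.0214
2 0.9450 -0.4855 -1.4454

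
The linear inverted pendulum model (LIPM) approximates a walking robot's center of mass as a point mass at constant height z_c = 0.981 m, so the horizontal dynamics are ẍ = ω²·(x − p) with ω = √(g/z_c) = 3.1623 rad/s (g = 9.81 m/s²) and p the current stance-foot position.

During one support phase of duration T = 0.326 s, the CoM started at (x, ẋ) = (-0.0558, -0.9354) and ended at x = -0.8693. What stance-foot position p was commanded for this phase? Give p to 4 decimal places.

ωT = 3.1623·0.326 = 1.030910; cosh(ωT) = 1.580149, sinh(ωT) = 1.223467
x(T) = p + (x₀−p)·cosh(ωT) + (ẋ₀/ω)·sinh(ωT) ⇒ p·(1 − cosh) = x(T) − x₀·cosh − (ẋ₀/ω)·sinh
numerator   = -0.8693 − (-0.0558)·1.580149 − (-0.9354/3.1623)·1.223467 = -0.419230
denominator = 1 − 1.580149 = -0.580149
p = -0.419230 / -0.580149 = 0.7226

p = 0.7226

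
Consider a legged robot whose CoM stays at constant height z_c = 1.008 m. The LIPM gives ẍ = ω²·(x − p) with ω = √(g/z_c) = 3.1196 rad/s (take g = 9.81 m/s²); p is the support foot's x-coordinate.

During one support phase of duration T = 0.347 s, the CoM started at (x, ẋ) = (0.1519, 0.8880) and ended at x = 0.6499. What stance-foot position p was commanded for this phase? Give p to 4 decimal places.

ωT = 3.1196·0.347 = 1.082501; cosh(ωT) = 1.645401, sinh(ωT) = 1.306653
x(T) = p + (x₀−p)·cosh(ωT) + (ẋ₀/ω)·sinh(ωT) ⇒ p·(1 − cosh) = x(T) − x₀·cosh − (ẋ₀/ω)·sinh
numerator   = 0.6499 − (0.1519)·1.645401 − (0.8880/3.1196)·1.306653 = 0.028022
denominator = 1 − 1.645401 = -0.645401
p = 0.028022 / -0.645401 = -0.0434

p = -0.0434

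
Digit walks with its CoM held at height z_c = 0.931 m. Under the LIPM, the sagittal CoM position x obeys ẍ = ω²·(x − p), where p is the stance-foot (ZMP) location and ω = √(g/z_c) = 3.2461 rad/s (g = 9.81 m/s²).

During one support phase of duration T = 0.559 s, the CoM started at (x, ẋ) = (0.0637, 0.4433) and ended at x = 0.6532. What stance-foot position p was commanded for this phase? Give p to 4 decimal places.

ωT = 3.2461·0.559 = 1.814570; cosh(ωT) = 3.150672, sinh(ωT) = 2.987764
x(T) = p + (x₀−p)·cosh(ωT) + (ẋ₀/ω)·sinh(ωT) ⇒ p·(1 − cosh) = x(T) − x₀·cosh − (ẋ₀/ω)·sinh
numerator   = 0.6532 − (0.0637)·3.150672 − (0.4433/3.2461)·2.987764 = 0.044482
denominator = 1 − 3.150672 = -2.150672
p = 0.044482 / -2.150672 = -0.0207

p = -0.0207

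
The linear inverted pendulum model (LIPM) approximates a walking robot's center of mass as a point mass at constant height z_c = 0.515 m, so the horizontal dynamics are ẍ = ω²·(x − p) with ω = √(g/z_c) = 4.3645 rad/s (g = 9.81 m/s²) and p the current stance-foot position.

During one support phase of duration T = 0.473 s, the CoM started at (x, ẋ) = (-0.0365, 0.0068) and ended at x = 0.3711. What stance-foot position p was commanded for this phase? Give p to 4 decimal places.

p = -0.1702

ωT = 4.3645·0.473 = 2.064408; cosh(ωT) = 4.003764, sinh(ωT) = 3.876871
x(T) = p + (x₀−p)·cosh(ωT) + (ẋ₀/ω)·sinh(ωT) ⇒ p·(1 − cosh) = x(T) − x₀·cosh − (ẋ₀/ω)·sinh
numerator   = 0.3711 − (-0.0365)·4.003764 − (0.0068/4.3645)·3.876871 = 0.511197
denominator = 1 − 4.003764 = -3.003764
p = 0.511197 / -3.003764 = -0.1702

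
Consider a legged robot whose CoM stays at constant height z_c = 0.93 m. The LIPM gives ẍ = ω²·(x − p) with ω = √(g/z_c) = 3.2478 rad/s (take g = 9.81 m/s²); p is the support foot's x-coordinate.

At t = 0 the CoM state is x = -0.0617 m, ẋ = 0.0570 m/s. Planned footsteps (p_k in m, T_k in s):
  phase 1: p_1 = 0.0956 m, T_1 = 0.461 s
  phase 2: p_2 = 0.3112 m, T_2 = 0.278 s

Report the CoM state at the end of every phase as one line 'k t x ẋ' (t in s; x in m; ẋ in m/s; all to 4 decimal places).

phase 1: p=0.0956, T=0.461, ωT=1.497236, cosh=2.346533, sinh=2.122785; start (x,ẋ)=(-0.061700, 0.057000) → end (x,ẋ)=(-0.236254, -0.950734)
phase 2: p=0.3112, T=0.278, ωT=0.902888, cosh=1.436057, sinh=1.030660; start (x,ẋ)=(-0.236254, -0.950734) → end (x,ẋ)=(-0.776682, -3.197844)

1 0.4610 -0.2363 -0.9507
2 0.7390 -0.7767 -3.1978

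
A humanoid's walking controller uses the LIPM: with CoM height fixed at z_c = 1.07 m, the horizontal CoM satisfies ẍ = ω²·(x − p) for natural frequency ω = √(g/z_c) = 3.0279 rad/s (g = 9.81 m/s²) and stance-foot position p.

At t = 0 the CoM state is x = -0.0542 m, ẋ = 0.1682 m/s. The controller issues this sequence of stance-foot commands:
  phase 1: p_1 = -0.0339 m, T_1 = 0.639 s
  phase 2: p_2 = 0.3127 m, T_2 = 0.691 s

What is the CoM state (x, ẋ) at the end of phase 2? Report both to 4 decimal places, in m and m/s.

x = -0.1249, ẋ = -1.1915

phase 1: p=-0.0339, T=0.639, ωT=1.934828, cosh=3.533652, sinh=3.389202; start (x,ẋ)=(-0.054200, 0.168200) → end (x,ẋ)=(0.082637, 0.386038)
phase 2: p=0.3127, T=0.691, ωT=2.092279, cosh=4.113383, sinh=3.989978; start (x,ẋ)=(0.082637, 0.386038) → end (x,ẋ)=(-0.124939, -1.191523)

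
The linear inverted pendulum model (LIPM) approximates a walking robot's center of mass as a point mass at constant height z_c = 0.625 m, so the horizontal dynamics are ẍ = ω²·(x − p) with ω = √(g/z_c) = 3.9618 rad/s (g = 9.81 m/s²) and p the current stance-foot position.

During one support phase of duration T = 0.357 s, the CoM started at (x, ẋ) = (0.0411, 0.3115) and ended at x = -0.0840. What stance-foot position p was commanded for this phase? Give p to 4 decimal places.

p = 0.2764

ωT = 3.9618·0.357 = 1.414363; cosh(ωT) = 2.178472, sinh(ωT) = 1.935391
x(T) = p + (x₀−p)·cosh(ωT) + (ẋ₀/ω)·sinh(ωT) ⇒ p·(1 − cosh) = x(T) − x₀·cosh − (ẋ₀/ω)·sinh
numerator   = -0.0840 − (0.0411)·2.178472 − (0.3115/3.9618)·1.935391 = -0.325707
denominator = 1 − 2.178472 = -1.178472
p = -0.325707 / -1.178472 = 0.2764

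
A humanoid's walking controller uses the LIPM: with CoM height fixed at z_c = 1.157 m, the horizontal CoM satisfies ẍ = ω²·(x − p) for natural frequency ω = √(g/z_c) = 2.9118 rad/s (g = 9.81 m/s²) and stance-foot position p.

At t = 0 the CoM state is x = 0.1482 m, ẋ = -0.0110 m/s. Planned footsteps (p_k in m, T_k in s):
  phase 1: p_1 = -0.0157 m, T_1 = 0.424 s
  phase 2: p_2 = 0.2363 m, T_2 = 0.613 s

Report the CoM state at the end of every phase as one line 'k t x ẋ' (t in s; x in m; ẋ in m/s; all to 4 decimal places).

1 0.4240 0.2839 0.7302
2 1.0370 1.1082 2.6381

phase 1: p=-0.0157, T=0.424, ωT=1.234603, cosh=1.863982, sinh=1.573032; start (x,ẋ)=(0.148200, -0.011000) → end (x,ẋ)=(0.283864, 0.730216)
phase 2: p=0.2363, T=0.613, ωT=1.784933, cosh=3.063496, sinh=2.895687; start (x,ẋ)=(0.283864, 0.730216) → end (x,ẋ)=(1.108188, 2.638060)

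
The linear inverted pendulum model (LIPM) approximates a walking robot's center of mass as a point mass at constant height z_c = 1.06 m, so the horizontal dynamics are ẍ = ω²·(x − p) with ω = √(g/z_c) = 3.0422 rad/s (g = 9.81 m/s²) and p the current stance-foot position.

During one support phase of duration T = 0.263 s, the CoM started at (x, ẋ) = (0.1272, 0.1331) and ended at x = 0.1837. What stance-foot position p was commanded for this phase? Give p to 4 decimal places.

p = 0.0749

ωT = 3.0422·0.263 = 0.800099; cosh(ωT) = 1.337523, sinh(ωT) = 0.888238
x(T) = p + (x₀−p)·cosh(ωT) + (ẋ₀/ω)·sinh(ωT) ⇒ p·(1 − cosh) = x(T) − x₀·cosh − (ẋ₀/ω)·sinh
numerator   = 0.1837 − (0.1272)·1.337523 − (0.1331/3.0422)·0.888238 = -0.025294
denominator = 1 − 1.337523 = -0.337523
p = -0.025294 / -0.337523 = 0.0749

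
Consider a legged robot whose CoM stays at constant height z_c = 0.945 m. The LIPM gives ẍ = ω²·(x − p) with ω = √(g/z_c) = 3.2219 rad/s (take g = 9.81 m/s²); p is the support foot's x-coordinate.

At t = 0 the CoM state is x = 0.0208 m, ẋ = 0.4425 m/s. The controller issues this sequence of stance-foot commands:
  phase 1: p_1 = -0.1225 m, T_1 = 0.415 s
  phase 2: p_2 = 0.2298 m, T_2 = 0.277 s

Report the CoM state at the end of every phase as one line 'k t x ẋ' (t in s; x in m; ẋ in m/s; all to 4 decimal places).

phase 1: p=-0.1225, T=0.415, ωT=1.337089, cosh=2.035275, sinh=1.772666; start (x,ẋ)=(0.020800, 0.442500) → end (x,ẋ)=(0.412615, 1.719046)
phase 2: p=0.2298, T=0.277, ωT=0.892466, cosh=1.425394, sinh=1.015749; start (x,ẋ)=(0.412615, 1.719046) → end (x,ẋ)=(1.032337, 3.048605)

1 0.4150 0.4126 1.7190
2 0.6920 1.0323 3.0486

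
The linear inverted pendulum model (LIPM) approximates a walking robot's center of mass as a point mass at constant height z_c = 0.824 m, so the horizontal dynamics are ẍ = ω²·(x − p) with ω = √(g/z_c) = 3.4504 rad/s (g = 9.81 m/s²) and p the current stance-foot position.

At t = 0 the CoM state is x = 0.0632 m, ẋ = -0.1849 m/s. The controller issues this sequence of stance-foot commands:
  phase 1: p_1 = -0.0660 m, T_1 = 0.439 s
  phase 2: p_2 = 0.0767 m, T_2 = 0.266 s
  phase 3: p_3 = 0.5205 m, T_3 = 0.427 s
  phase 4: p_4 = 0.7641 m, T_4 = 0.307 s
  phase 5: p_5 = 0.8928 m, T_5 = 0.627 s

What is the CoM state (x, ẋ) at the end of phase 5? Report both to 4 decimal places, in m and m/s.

x = 0.5446, ẋ = -1.1017

phase 1: p=-0.0660, T=0.439, ωT=1.514726, cosh=2.384021, sinh=2.164152; start (x,ẋ)=(0.063200, -0.184900) → end (x,ẋ)=(0.126043, 0.523956)
phase 2: p=0.0767, T=0.266, ωT=0.917806, cosh=1.451593, sinh=1.052199; start (x,ẋ)=(0.126043, 0.523956) → end (x,ẋ)=(0.308106, 0.939710)
phase 3: p=0.5205, T=0.427, ωT=1.473321, cosh=2.296433, sinh=2.067269; start (x,ẋ)=(0.308106, 0.939710) → end (x,ẋ)=(0.595769, 0.642995)
phase 4: p=0.7641, T=0.307, ωT=1.059273, cosh=1.615490, sinh=1.268782; start (x,ẋ)=(0.595769, 0.642995) → end (x,ẋ)=(0.728604, 0.301829)
phase 5: p=0.8928, T=0.627, ωT=2.163401, cosh=4.407805, sinh=4.292872; start (x,ẋ)=(0.728604, 0.301829) → end (x,ẋ)=(0.544584, -1.101680)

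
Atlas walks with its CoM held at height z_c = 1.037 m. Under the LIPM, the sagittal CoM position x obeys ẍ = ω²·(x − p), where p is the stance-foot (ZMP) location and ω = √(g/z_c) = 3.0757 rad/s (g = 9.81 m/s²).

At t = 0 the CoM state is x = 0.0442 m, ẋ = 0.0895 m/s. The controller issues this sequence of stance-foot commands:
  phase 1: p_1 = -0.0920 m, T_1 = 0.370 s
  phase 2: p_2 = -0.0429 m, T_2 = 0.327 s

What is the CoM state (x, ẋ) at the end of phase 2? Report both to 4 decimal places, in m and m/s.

phase 1: p=-0.0920, T=0.370, ωT=1.138009, cosh=1.720503, sinh=1.400046; start (x,ẋ)=(0.044200, 0.089500) → end (x,ẋ)=(0.183073, 0.740479)
phase 2: p=-0.0429, T=0.327, ωT=1.005754, cosh=1.549868, sinh=1.184099; start (x,ẋ)=(0.183073, 0.740479) → end (x,ẋ)=(0.592401, 1.970622)

x = 0.5924, ẋ = 1.9706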